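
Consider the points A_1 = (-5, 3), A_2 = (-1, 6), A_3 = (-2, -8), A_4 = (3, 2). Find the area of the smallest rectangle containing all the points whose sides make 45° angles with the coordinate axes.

105

In coordinates u = x + y, v = x − y the rectangle is axis-aligned; the map (x,y)→(u,v) scales areas by 2.
u-values: -2, 5, -10, 5; range = 5 − (-10) = 15.
v-values: -8, -7, 6, 1; range = 6 − (-8) = 14.
Area = (15 × 14) / 2 = 105.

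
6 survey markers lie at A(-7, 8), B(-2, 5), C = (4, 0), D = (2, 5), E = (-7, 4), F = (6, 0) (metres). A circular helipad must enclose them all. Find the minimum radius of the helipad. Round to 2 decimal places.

7.63

The farthest pair is A–F with squared distance 233. The circle on this segment as diameter has centre (-0.5, 4) and r² = 233/4 = 58.25.
Check B: distance² to centre = 3.25 ≤ 58.25, so it lies inside.
All remaining points lie in this disk, and no smaller disk contains both endpoints, so this is the minimum enclosing circle.
r = √(58.25) ≈ 7.63.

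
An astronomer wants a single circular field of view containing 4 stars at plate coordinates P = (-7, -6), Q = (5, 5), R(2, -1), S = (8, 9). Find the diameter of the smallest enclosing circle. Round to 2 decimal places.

21.21

A smallest enclosing disk is always determined by at most three of the input points on its boundary.
The farthest pair is P–S with squared distance 450. The circle on this segment as diameter has centre (0.5, 1.5) and r² = 450/4 = 112.5.
Check Q: distance² to centre = 32.5 ≤ 112.5, so it lies inside.
All remaining points lie in this disk, and no smaller disk contains both endpoints, so this is the minimum enclosing circle.
Diameter = 2r = 2√(112.5) ≈ 21.21.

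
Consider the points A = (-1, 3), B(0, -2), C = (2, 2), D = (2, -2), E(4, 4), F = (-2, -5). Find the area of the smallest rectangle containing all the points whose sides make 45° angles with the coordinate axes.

In coordinates u = x + y, v = x − y the rectangle is axis-aligned; the map (x,y)→(u,v) scales areas by 2.
u-values: 2, -2, 4, 0, 8, -7; range = 8 − (-7) = 15.
v-values: -4, 2, 0, 4, 0, 3; range = 4 − (-4) = 8.
Area = (15 × 8) / 2 = 60.

60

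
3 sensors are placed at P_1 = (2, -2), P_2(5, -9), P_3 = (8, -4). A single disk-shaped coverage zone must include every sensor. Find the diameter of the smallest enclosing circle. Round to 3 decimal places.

Side lengths²: P_1P_2² = 58, P_1P_3² = 40, P_2P_3² = 34.
Since P_1P_2² = 58 < 40 + 34 = 74, the triangle is acute, so the smallest enclosing circle is the circumcircle.
Circumcentre = (77/18, -31/6), r² = 2465/162.
Diameter = 2r = 2√(2465/162) ≈ 7.802.

7.802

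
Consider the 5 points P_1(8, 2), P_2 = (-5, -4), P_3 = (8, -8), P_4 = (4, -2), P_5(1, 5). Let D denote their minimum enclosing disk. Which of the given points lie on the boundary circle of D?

The minimum enclosing circle is determined by three boundary points: P_2, P_3, P_5.
Their circumcentre is (241/94, -239/94) with r² = 262145/4418.
The farthest remaining point P_1 is at distance² 221725/4418 ≤ 262145/4418.
The points at distance exactly r from the centre are P_2, P_3, P_5 — 3 points.

P_2, P_3, P_5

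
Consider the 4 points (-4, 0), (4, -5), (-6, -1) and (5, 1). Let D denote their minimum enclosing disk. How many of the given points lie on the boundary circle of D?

3

The minimum enclosing circle of a finite set is fixed by two of the points (as a diameter) or three (as a circumcircle).
The minimum enclosing circle is determined by three boundary points: (4, -5), (-6, -1), (5, 1).
Their circumcentre is (-0.28125, -1.203125) with r² = 32.7453613281.
The farthest remaining point (-4, 0) is at distance² 15.2766113281 ≤ 32.7453613281.
The points at distance exactly r from the centre are (4, -5), (-6, -1), (5, 1) — 3 points.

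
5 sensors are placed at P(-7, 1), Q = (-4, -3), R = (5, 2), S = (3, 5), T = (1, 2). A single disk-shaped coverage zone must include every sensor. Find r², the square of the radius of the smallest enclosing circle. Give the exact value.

36.25

The minimum enclosing circle of a finite set is fixed by two of the points (as a diameter) or three (as a circumcircle).
The farthest pair is P–R with squared distance 145. The circle on this segment as diameter has centre (-1, 1.5) and r² = 145/4 = 36.25.
Check Q: distance² to centre = 29.25 ≤ 36.25, so it lies inside.
All remaining points lie in this disk, and no smaller disk contains both endpoints, so this is the minimum enclosing circle.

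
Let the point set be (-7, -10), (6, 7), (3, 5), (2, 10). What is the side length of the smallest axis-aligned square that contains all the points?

The bounding box has width 13 and height 20.
An axis-aligned square enclosing the set must have side ≥ max(width, height).
So the minimum side is max(13, 20) = 20.

20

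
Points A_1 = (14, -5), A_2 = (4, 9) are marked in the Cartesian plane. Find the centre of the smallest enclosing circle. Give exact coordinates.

The smallest circle enclosing two points has them as diameter endpoints.
Centre = midpoint = (9, 2); r² = |A_1A_2|²/4 = 296/4 = 74.
Centre = (9, 2).

(9, 2)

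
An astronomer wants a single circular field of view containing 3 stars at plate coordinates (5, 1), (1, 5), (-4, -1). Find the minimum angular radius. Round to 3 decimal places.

Call the three points A, B, C in the order given.
Side lengths²: AB² = 32, AC² = 85, BC² = 61.
Since AC² = 85 < 61 + 32 = 93, the triangle is acute, so the smallest enclosing circle is the circumcircle.
Circumcentre = (9/22, 9/22), r² = 5185/242.
r = √(5185/242) ≈ 4.629.

4.629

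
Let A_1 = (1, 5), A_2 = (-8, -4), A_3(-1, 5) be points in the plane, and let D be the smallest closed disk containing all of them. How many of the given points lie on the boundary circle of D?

Side lengths²: A_1A_2² = 162, A_1A_3² = 4, A_2A_3² = 130.
Since A_1A_2² = 162 ≥ 130 + 4 = 134, the angle opposite A_1A_2 is not acute, so the smallest enclosing circle has A_1A_2 as diameter.
Centre = midpoint of A_1A_2 = (-3.5, 0.5), r² = 162/4 = 40.5.
The points at distance exactly r from the centre are A_1, A_2 — 2 points.

2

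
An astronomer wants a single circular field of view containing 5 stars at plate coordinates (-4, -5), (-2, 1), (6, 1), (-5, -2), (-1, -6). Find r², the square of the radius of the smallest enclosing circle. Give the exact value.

5525/162

A smallest enclosing disk is always determined by at most three of the input points on its boundary.
The minimum enclosing circle is determined by three boundary points: (-4, -5), (6, 1), (-5, -2).
Their circumcentre is (5/6, -31/18) with r² = 5525/162.
The farthest remaining point (-1, -6) is at distance² 3509/162 ≤ 5525/162.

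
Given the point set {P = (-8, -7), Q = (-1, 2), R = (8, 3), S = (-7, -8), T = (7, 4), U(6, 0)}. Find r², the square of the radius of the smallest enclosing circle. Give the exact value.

89

The minimum enclosing circle of a finite set is fixed by two of the points (as a diameter) or three (as a circumcircle).
The farthest pair is P–R with squared distance 356. The circle on this segment as diameter has centre (0, -2) and r² = 356/4 = 89.
Check Q: distance² to centre = 17 ≤ 89, so it lies inside.
All remaining points lie in this disk, and no smaller disk contains both endpoints, so this is the minimum enclosing circle.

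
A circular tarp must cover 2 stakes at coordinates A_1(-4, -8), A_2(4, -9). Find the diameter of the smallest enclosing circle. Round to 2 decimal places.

8.06

The smallest circle enclosing two points has them as diameter endpoints.
Centre = midpoint = (0, -8.5); r² = |A_1A_2|²/4 = 65/4 = 16.25.
Diameter = 2r = 2√(16.25) ≈ 8.06.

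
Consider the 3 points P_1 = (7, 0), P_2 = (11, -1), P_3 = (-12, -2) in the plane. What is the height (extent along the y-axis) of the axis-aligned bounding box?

max y = 0, min y = -2, so height = 2.

2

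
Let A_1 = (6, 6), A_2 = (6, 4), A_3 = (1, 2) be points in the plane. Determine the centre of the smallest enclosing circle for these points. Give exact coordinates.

(3.5, 4)

Side lengths²: A_1A_2² = 4, A_1A_3² = 41, A_2A_3² = 29.
Since A_1A_3² = 41 ≥ 29 + 4 = 33, the angle opposite A_1A_3 is not acute, so the smallest enclosing circle has A_1A_3 as diameter.
Centre = midpoint of A_1A_3 = (3.5, 4), r² = 41/4 = 10.25.
Centre = (3.5, 4).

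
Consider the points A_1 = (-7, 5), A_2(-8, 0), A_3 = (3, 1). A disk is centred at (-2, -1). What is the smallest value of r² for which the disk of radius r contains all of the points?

61

The required radius is the distance from (-2, -1) to the farthest point.
Squared distances: 61, 37, 29.
Maximum is 61, attained at A_1.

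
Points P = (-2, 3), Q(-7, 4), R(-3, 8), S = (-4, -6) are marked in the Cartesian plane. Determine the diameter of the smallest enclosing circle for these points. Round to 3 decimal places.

14.036

The farthest pair is R–S with squared distance 197. The circle on this segment as diameter has centre (-3.5, 1) and r² = 197/4 = 49.25.
Check P: distance² to centre = 6.25 ≤ 49.25, so it lies inside.
All remaining points lie in this disk, and no smaller disk contains both endpoints, so this is the minimum enclosing circle.
Diameter = 2r = 2√(49.25) ≈ 14.036.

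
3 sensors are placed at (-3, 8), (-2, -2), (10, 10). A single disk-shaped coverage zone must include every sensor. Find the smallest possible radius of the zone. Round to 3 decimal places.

8.485

Call the three points A, B, C in the order given.
Side lengths²: AB² = 101, AC² = 173, BC² = 288.
Since BC² = 288 ≥ 173 + 101 = 274, the angle opposite BC is not acute, so the smallest enclosing circle has BC as diameter.
Centre = midpoint of BC = (4, 4), r² = 288/4 = 72.
r = √72 ≈ 8.485.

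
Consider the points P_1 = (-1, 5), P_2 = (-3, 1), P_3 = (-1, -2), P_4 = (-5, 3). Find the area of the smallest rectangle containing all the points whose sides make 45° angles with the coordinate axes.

In coordinates u = x + y, v = x − y the rectangle is axis-aligned; the map (x,y)→(u,v) scales areas by 2.
u-values: 4, -2, -3, -2; range = 4 − (-3) = 7.
v-values: -6, -4, 1, -8; range = 1 − (-8) = 9.
Area = (7 × 9) / 2 = 31.5.

31.5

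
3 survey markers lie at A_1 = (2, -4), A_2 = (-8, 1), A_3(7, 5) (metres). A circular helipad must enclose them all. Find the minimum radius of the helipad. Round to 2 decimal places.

7.76

Side lengths²: A_1A_2² = 125, A_1A_3² = 106, A_2A_3² = 241.
Since A_2A_3² = 241 ≥ 125 + 106 = 231, the angle opposite A_2A_3 is not acute, so the smallest enclosing circle has A_2A_3 as diameter.
Centre = midpoint of A_2A_3 = (-0.5, 3), r² = 241/4 = 60.25.
r = √(60.25) ≈ 7.76.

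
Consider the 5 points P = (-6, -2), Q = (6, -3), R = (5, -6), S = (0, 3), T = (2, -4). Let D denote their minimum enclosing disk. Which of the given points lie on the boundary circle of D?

By Welzl's lemma the MEC is supported by two points (diametrically opposite) or three points (on a circumcircle).
The minimum enclosing circle is determined by three boundary points: P, Q, R.
Their circumcentre is (-1/74, -197/74) with r² = 99325/2738.
The farthest remaining point S is at distance² 87781/2738 ≤ 99325/2738.
The points at distance exactly r from the centre are P, Q, R — 3 points.

P, Q, R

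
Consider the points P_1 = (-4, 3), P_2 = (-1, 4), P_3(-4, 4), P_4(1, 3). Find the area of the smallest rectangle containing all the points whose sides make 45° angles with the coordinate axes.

In coordinates u = x + y, v = x − y the rectangle is axis-aligned; the map (x,y)→(u,v) scales areas by 2.
u-values: -1, 3, 0, 4; range = 4 − (-1) = 5.
v-values: -7, -5, -8, -2; range = -2 − (-8) = 6.
Area = (5 × 6) / 2 = 15.

15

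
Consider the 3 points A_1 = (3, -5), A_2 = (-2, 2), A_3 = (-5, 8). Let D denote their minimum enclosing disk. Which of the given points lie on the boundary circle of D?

A_1, A_3

Side lengths²: A_1A_2² = 74, A_1A_3² = 233, A_2A_3² = 45.
Since A_1A_3² = 233 ≥ 74 + 45 = 119, the angle opposite A_1A_3 is not acute, so the smallest enclosing circle has A_1A_3 as diameter.
Centre = midpoint of A_1A_3 = (-1, 1.5), r² = 233/4 = 58.25.
The points at distance exactly r from the centre are A_1, A_3 — 2 points.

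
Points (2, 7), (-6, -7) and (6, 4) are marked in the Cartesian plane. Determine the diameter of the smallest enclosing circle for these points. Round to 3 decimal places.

16.406

Call the three points A, B, C in the order given.
Side lengths²: AB² = 260, AC² = 25, BC² = 265.
Since BC² = 265 < 260 + 25 = 285, the triangle is acute, so the smallest enclosing circle is the circumcircle.
Circumcentre = (-0.6875, -0.75), r² = 67.28515625.
Diameter = 2r = 2√(67.28515625) ≈ 16.406.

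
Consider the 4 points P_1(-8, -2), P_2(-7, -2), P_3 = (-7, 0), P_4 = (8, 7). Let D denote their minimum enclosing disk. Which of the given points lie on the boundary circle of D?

The farthest pair is P_1–P_4 with squared distance 337. The circle on this segment as diameter has centre (0, 2.5) and r² = 337/4 = 84.25.
Check P_2: distance² to centre = 69.25 ≤ 84.25, so it lies inside.
All remaining points lie in this disk, and no smaller disk contains both endpoints, so this is the minimum enclosing circle.
The points at distance exactly r from the centre are P_1, P_4 — 2 points.

P_1, P_4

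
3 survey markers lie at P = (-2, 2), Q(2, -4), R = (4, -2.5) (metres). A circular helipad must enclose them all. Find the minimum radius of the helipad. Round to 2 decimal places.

Side lengths²: PQ² = 52, PR² = 56.25, QR² = 6.25.
Since PR² = 56.25 < 52 + 6.25 = 58.25, the triangle is acute, so the smallest enclosing circle is the circumcircle.
Circumcentre = (0.875, -5/12), r² = 8125/576.
r = √(8125/576) ≈ 3.76.

3.76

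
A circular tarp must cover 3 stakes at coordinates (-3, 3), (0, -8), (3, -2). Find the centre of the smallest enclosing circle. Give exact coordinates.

Call the three points A, B, C in the order given.
Side lengths²: AB² = 130, AC² = 61, BC² = 45.
Since AB² = 130 ≥ 61 + 45 = 106, the angle opposite AB is not acute, so the smallest enclosing circle has AB as diameter.
Centre = midpoint of AB = (-1.5, -2.5), r² = 130/4 = 32.5.
Centre = (-1.5, -2.5).

(-1.5, -2.5)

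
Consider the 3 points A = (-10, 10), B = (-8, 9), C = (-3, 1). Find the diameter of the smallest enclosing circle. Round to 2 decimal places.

Side lengths²: AB² = 5, AC² = 130, BC² = 89.
Since AC² = 130 ≥ 89 + 5 = 94, the angle opposite AC is not acute, so the smallest enclosing circle has AC as diameter.
Centre = midpoint of AC = (-6.5, 5.5), r² = 130/4 = 32.5.
Diameter = 2r = 2√(32.5) ≈ 11.40.

11.40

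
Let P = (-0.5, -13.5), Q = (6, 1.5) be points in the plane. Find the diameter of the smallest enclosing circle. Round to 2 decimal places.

The smallest circle enclosing two points has them as diameter endpoints.
Centre = midpoint = (2.75, -6); r² = |PQ|²/4 = 267.25/4 = 66.8125.
Diameter = 2r = 2√(66.8125) ≈ 16.35.

16.35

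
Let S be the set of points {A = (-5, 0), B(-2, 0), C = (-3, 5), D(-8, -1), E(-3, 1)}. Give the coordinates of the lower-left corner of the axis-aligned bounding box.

(-8, -1)

x-range [-8, -2], y-range [-1, 5].
The lower-left corner is (-8, -1).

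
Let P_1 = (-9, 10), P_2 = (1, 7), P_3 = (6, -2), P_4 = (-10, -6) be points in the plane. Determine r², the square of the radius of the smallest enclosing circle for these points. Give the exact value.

179129/1764

By Welzl's lemma the MEC is supported by two points (diametrically opposite) or three points (on a circumcircle).
The minimum enclosing circle is determined by three boundary points: P_1, P_3, P_4.
Their circumcentre is (-143/42, 34/21) with r² = 179129/1764.
The farthest remaining point P_2 is at distance² 85301/1764 ≤ 179129/1764.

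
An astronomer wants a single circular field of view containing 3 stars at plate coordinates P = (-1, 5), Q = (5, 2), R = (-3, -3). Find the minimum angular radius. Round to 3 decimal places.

4.832

Side lengths²: PQ² = 45, PR² = 68, QR² = 89.
Since QR² = 89 < 68 + 45 = 113, the triangle is acute, so the smallest enclosing circle is the circumcircle.
Circumcentre = (4/9, 7/18), r² = 7565/324.
r = √(7565/324) ≈ 4.832.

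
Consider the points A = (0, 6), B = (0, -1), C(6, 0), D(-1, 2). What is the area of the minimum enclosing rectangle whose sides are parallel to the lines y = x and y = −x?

In coordinates u = x + y, v = x − y the rectangle is axis-aligned; the map (x,y)→(u,v) scales areas by 2.
u-values: 6, -1, 6, 1; range = 6 − (-1) = 7.
v-values: -6, 1, 6, -3; range = 6 − (-6) = 12.
Area = (7 × 12) / 2 = 42.

42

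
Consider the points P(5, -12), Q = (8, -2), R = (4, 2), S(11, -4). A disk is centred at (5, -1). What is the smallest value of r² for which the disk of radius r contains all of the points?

The required radius is the distance from (5, -1) to the farthest point.
Squared distances: 121, 10, 10, 45.
Maximum is 121, attained at P.

121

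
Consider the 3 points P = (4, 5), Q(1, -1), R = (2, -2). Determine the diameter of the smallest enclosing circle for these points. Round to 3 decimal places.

7.280

Side lengths²: PQ² = 45, PR² = 53, QR² = 2.
Since PR² = 53 ≥ 45 + 2 = 47, the angle opposite PR is not acute, so the smallest enclosing circle has PR as diameter.
Centre = midpoint of PR = (3, 1.5), r² = 53/4 = 13.25.
Diameter = 2r = 2√(13.25) ≈ 7.280.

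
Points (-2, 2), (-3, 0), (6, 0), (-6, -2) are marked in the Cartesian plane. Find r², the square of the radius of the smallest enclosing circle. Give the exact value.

The farthest pair is (6, 0)–(-6, -2) with squared distance 148. The circle on this segment as diameter has centre (0, -1) and r² = 148/4 = 37.
Check (-2, 2): distance² to centre = 13 ≤ 37, so it lies inside.
All remaining points lie in this disk, and no smaller disk contains both endpoints, so this is the minimum enclosing circle.

37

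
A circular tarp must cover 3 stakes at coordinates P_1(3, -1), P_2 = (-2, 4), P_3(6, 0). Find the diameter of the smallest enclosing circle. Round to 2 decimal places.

8.94

Side lengths²: P_1P_2² = 50, P_1P_3² = 10, P_2P_3² = 80.
Since P_2P_3² = 80 ≥ 50 + 10 = 60, the angle opposite P_2P_3 is not acute, so the smallest enclosing circle has P_2P_3 as diameter.
Centre = midpoint of P_2P_3 = (2, 2), r² = 80/4 = 20.
Diameter = 2r = 2√20 ≈ 8.94.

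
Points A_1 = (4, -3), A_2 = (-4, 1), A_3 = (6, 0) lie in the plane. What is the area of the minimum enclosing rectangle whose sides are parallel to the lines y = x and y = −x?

54

In coordinates u = x + y, v = x − y the rectangle is axis-aligned; the map (x,y)→(u,v) scales areas by 2.
u-values: 1, -3, 6; range = 6 − (-3) = 9.
v-values: 7, -5, 6; range = 7 − (-5) = 12.
Area = (9 × 12) / 2 = 54.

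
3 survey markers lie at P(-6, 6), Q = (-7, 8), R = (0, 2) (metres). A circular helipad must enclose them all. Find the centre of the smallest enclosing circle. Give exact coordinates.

Side lengths²: PQ² = 5, PR² = 52, QR² = 85.
Since QR² = 85 ≥ 52 + 5 = 57, the angle opposite QR is not acute, so the smallest enclosing circle has QR as diameter.
Centre = midpoint of QR = (-3.5, 5), r² = 85/4 = 21.25.
Centre = (-3.5, 5).

(-3.5, 5)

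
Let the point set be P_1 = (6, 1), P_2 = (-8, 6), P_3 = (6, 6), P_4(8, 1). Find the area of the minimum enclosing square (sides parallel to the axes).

The bounding box has width 16 and height 5.
An axis-aligned square enclosing the set must have side ≥ max(width, height).
So the minimum side is max(16, 5) = 16.
Area = 16² = 256.

256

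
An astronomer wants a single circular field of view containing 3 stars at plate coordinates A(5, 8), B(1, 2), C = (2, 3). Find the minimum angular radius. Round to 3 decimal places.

Side lengths²: AB² = 52, AC² = 34, BC² = 2.
Since AB² = 52 ≥ 34 + 2 = 36, the angle opposite AB is not acute, so the smallest enclosing circle has AB as diameter.
Centre = midpoint of AB = (3, 5), r² = 52/4 = 13.
r = √13 ≈ 3.606.

3.606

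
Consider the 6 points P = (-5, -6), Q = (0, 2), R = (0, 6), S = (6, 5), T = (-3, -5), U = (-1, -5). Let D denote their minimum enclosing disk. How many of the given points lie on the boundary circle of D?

2

The farthest pair is P–S with squared distance 242. The circle on this segment as diameter has centre (0.5, -0.5) and r² = 242/4 = 60.5.
Check Q: distance² to centre = 6.5 ≤ 60.5, so it lies inside.
All remaining points lie in this disk, and no smaller disk contains both endpoints, so this is the minimum enclosing circle.
The points at distance exactly r from the centre are P, S — 2 points.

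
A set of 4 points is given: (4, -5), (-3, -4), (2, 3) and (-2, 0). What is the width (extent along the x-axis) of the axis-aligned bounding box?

7

max x = 4, min x = -3, so width = 7.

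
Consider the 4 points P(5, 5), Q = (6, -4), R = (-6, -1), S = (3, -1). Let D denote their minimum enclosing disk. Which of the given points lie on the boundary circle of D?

By Welzl's lemma the MEC is supported by two points (diametrically opposite) or three points (on a circumcircle).
The minimum enclosing circle is determined by three boundary points: P, Q, R.
Their circumcentre is (43/70, -3/70) with r² = 109429/2450.
The farthest remaining point S is at distance² 16189/2450 ≤ 109429/2450.
The points at distance exactly r from the centre are P, Q, R — 3 points.

P, Q, R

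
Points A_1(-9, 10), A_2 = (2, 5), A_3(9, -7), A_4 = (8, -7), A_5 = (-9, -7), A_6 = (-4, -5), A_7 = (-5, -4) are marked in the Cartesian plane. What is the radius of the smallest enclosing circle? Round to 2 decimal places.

A smallest enclosing disk is always determined by at most three of the input points on its boundary.
The farthest pair is A_1–A_3 with squared distance 613. The circle on this segment as diameter has centre (0, 1.5) and r² = 613/4 = 153.25.
Check A_2: distance² to centre = 16.25 ≤ 153.25, so it lies inside.
All remaining points lie in this disk, and no smaller disk contains both endpoints, so this is the minimum enclosing circle.
r = √(153.25) ≈ 12.38.

12.38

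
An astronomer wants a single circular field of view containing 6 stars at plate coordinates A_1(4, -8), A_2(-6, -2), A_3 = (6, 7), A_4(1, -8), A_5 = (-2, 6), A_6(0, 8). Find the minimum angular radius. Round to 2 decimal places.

The farthest pair is A_1–A_6 with squared distance 272. The circle on this segment as diameter has centre (2, 0) and r² = 272/4 = 68.
Check A_2: distance² to centre = 68 ≤ 68, so it lies inside.
All remaining points lie in this disk, and no smaller disk contains both endpoints, so this is the minimum enclosing circle.
r = √68 ≈ 8.25.

8.25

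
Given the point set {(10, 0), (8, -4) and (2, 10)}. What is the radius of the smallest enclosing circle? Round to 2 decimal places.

Call the three points A, B, C in the order given.
Side lengths²: AB² = 20, AC² = 164, BC² = 232.
Since BC² = 232 ≥ 164 + 20 = 184, the angle opposite BC is not acute, so the smallest enclosing circle has BC as diameter.
Centre = midpoint of BC = (5, 3), r² = 232/4 = 58.
r = √58 ≈ 7.62.

7.62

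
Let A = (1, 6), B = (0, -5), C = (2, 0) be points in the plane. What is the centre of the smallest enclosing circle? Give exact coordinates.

Side lengths²: AB² = 122, AC² = 37, BC² = 29.
Since AB² = 122 ≥ 37 + 29 = 66, the angle opposite AB is not acute, so the smallest enclosing circle has AB as diameter.
Centre = midpoint of AB = (0.5, 0.5), r² = 122/4 = 30.5.
Centre = (0.5, 0.5).

(0.5, 0.5)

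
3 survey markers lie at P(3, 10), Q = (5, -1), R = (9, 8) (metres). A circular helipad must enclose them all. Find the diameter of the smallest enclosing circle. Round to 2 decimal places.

11.23

Side lengths²: PQ² = 125, PR² = 40, QR² = 97.
Since PQ² = 125 < 97 + 40 = 137, the triangle is acute, so the smallest enclosing circle is the circumcircle.
Circumcentre = (281/62, 285/62), r² = 60625/1922.
Diameter = 2r = 2√(60625/1922) ≈ 11.23.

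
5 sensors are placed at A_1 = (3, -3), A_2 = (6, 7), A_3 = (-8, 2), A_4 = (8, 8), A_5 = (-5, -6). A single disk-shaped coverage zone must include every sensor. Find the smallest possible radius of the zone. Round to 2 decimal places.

By Welzl's lemma the MEC is supported by two points (diametrically opposite) or three points (on a circumcircle).
The farthest pair is A_4–A_5 with squared distance 365. The circle on this segment as diameter has centre (1.5, 1) and r² = 365/4 = 91.25.
Check A_1: distance² to centre = 18.25 ≤ 91.25, so it lies inside.
All remaining points lie in this disk, and no smaller disk contains both endpoints, so this is the minimum enclosing circle.
r = √(91.25) ≈ 9.55.

9.55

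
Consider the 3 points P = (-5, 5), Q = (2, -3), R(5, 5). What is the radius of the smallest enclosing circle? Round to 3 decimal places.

Side lengths²: PQ² = 113, PR² = 100, QR² = 73.
Since PQ² = 113 < 100 + 73 = 173, the triangle is acute, so the smallest enclosing circle is the circumcircle.
Circumcentre = (0, 2.3125), r² = 32.22265625.
r = √(32.22265625) ≈ 5.677.

5.677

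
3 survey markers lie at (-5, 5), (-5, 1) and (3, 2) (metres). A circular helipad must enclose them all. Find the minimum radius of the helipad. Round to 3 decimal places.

4.305

Call the three points A, B, C in the order given.
Side lengths²: AB² = 16, AC² = 73, BC² = 65.
Since AC² = 73 < 65 + 16 = 81, the triangle is acute, so the smallest enclosing circle is the circumcircle.
Circumcentre = (-1.1875, 3), r² = 18.53515625.
r = √(18.53515625) ≈ 4.305.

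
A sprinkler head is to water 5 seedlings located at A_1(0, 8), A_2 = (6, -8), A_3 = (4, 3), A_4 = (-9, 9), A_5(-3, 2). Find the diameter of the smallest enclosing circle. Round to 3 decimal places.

By Welzl's lemma the MEC is supported by two points (diametrically opposite) or three points (on a circumcircle).
The farthest pair is A_2–A_4 with squared distance 514. The circle on this segment as diameter has centre (-1.5, 0.5) and r² = 514/4 = 128.5.
Check A_1: distance² to centre = 58.5 ≤ 128.5, so it lies inside.
All remaining points lie in this disk, and no smaller disk contains both endpoints, so this is the minimum enclosing circle.
Diameter = 2r = 2√(128.5) ≈ 22.672.

22.672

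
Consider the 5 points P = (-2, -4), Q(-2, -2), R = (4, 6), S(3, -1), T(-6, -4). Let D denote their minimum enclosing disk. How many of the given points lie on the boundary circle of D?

The farthest pair is R–T with squared distance 200. The circle on this segment as diameter has centre (-1, 1) and r² = 200/4 = 50.
Check P: distance² to centre = 26 ≤ 50, so it lies inside.
All remaining points lie in this disk, and no smaller disk contains both endpoints, so this is the minimum enclosing circle.
The points at distance exactly r from the centre are R, T — 2 points.

2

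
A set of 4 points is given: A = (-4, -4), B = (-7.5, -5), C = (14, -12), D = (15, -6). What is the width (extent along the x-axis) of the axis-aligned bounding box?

max x = 15, min x = -7.5, so width = 22.5.

22.5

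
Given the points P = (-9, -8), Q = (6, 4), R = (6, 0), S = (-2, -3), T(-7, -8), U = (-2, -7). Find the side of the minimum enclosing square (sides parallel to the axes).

15

The bounding box has width 15 and height 12.
An axis-aligned square enclosing the set must have side ≥ max(width, height).
So the minimum side is max(15, 12) = 15.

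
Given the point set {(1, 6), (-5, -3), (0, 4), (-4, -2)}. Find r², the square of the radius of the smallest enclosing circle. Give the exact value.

29.25

The farthest pair is (1, 6)–(-5, -3) with squared distance 117. The circle on this segment as diameter has centre (-2, 1.5) and r² = 117/4 = 29.25.
Check (0, 4): distance² to centre = 10.25 ≤ 29.25, so it lies inside.
All remaining points lie in this disk, and no smaller disk contains both endpoints, so this is the minimum enclosing circle.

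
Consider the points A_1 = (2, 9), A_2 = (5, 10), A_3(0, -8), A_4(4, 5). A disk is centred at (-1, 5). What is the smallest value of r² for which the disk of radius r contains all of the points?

170

The required radius is the distance from (-1, 5) to the farthest point.
Squared distances: 25, 61, 170, 25.
Maximum is 170, attained at A_3.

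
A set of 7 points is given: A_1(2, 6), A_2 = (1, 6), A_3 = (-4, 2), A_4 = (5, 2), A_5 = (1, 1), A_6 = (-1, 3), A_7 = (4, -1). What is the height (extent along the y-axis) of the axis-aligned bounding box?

max y = 6, min y = -1, so height = 7.

7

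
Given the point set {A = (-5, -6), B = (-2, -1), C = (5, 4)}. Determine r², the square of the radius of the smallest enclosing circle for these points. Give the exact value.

Side lengths²: AB² = 34, AC² = 200, BC² = 74.
Since AC² = 200 ≥ 74 + 34 = 108, the angle opposite AC is not acute, so the smallest enclosing circle has AC as diameter.
Centre = midpoint of AC = (0, -1), r² = 200/4 = 50.

50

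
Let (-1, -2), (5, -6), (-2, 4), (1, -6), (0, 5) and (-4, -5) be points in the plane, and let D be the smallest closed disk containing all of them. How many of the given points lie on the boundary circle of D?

A smallest enclosing disk is always determined by at most three of the input points on its boundary.
The minimum enclosing circle is determined by three boundary points: (5, -6), (0, 5), (-4, -5).
Their circumcentre is (46/47, -56/47) with r² = 86797/2209.
The farthest remaining point (-2, 4) is at distance² 79136/2209 ≤ 86797/2209.
The points at distance exactly r from the centre are (5, -6), (0, 5), (-4, -5) — 3 points.

3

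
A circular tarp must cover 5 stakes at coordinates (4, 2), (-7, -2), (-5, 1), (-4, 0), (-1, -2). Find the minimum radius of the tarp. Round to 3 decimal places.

5.852

The minimum enclosing circle of a finite set is fixed by two of the points (as a diameter) or three (as a circumcircle).
The farthest pair is (4, 2)–(-7, -2) with squared distance 137. The circle on this segment as diameter has centre (-1.5, 0) and r² = 137/4 = 34.25.
Check (-5, 1): distance² to centre = 13.25 ≤ 34.25, so it lies inside.
All remaining points lie in this disk, and no smaller disk contains both endpoints, so this is the minimum enclosing circle.
r = √(34.25) ≈ 5.852.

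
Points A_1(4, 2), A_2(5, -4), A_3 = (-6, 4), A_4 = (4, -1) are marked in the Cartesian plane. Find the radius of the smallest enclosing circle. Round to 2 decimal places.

6.80

The farthest pair is A_2–A_3 with squared distance 185. The circle on this segment as diameter has centre (-0.5, 0) and r² = 185/4 = 46.25.
Check A_1: distance² to centre = 24.25 ≤ 46.25, so it lies inside.
All remaining points lie in this disk, and no smaller disk contains both endpoints, so this is the minimum enclosing circle.
r = √(46.25) ≈ 6.80.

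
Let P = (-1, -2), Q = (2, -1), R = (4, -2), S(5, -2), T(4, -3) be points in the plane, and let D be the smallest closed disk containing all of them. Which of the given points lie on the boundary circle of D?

The farthest pair is P–S with squared distance 36. The circle on this segment as diameter has centre (2, -2) and r² = 36/4 = 9.
Check Q: distance² to centre = 1 ≤ 9, so it lies inside.
All remaining points lie in this disk, and no smaller disk contains both endpoints, so this is the minimum enclosing circle.
The points at distance exactly r from the centre are P, S — 2 points.

P, S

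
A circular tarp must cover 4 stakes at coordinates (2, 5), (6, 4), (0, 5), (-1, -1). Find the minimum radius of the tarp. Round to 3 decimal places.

4.301

The minimum enclosing circle of a finite set is fixed by two of the points (as a diameter) or three (as a circumcircle).
The farthest pair is (6, 4)–(-1, -1) with squared distance 74. The circle on this segment as diameter has centre (2.5, 1.5) and r² = 74/4 = 18.5.
Check (2, 5): distance² to centre = 12.5 ≤ 18.5, so it lies inside.
All remaining points lie in this disk, and no smaller disk contains both endpoints, so this is the minimum enclosing circle.
r = √(18.5) ≈ 4.301.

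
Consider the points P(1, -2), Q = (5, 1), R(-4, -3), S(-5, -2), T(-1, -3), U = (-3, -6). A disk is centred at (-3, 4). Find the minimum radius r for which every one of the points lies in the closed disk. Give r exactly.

The required radius is the distance from (-3, 4) to the farthest point.
Squared distances: 52, 73, 50, 40, 53, 100.
Maximum is 100, attained at U.
r = √100 = 10.

10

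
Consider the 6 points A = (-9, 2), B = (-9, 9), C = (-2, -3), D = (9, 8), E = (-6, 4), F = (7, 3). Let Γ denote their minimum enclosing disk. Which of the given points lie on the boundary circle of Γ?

A, B, D

A smallest enclosing disk is always determined by at most three of the input points on its boundary.
The minimum enclosing circle is determined by three boundary points: A, B, D.
Their circumcentre is (-1/6, 5.5) with r² = 1625/18.
The farthest remaining point C is at distance² 1361/18 ≤ 1625/18.
The points at distance exactly r from the centre are A, B, D — 3 points.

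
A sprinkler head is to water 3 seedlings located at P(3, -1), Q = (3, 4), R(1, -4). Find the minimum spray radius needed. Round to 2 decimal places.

Side lengths²: PQ² = 25, PR² = 13, QR² = 68.
Since QR² = 68 ≥ 25 + 13 = 38, the angle opposite QR is not acute, so the smallest enclosing circle has QR as diameter.
Centre = midpoint of QR = (2, 0), r² = 68/4 = 17.
r = √17 ≈ 4.12.

4.12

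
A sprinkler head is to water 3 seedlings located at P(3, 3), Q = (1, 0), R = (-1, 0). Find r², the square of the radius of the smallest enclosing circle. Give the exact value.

6.25

Side lengths²: PQ² = 13, PR² = 25, QR² = 4.
Since PR² = 25 ≥ 13 + 4 = 17, the angle opposite PR is not acute, so the smallest enclosing circle has PR as diameter.
Centre = midpoint of PR = (1, 1.5), r² = 25/4 = 6.25.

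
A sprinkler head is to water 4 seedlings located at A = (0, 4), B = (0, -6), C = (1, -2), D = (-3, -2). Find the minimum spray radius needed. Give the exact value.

5

The minimum enclosing circle of a finite set is fixed by two of the points (as a diameter) or three (as a circumcircle).
The farthest pair is A–B with squared distance 100. The circle on this segment as diameter has centre (0, -1) and r² = 100/4 = 25.
Check C: distance² to centre = 2 ≤ 25, so it lies inside.
All remaining points lie in this disk, and no smaller disk contains both endpoints, so this is the minimum enclosing circle.
r = √25 = 5.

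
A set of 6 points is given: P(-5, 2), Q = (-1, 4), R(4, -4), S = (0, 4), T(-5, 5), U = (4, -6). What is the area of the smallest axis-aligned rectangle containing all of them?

x ranges over [-5, 4], width 9.
y ranges over [-6, 5], height 11.
Area = 9 × 11 = 99.

99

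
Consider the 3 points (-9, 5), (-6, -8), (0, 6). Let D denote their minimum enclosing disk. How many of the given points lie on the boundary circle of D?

3

Call the three points A, B, C in the order given.
Side lengths²: AB² = 178, AC² = 82, BC² = 232.
Since BC² = 232 < 178 + 82 = 260, the triangle is acute, so the smallest enclosing circle is the circumcircle.
Circumcentre = (-229/60, -0.65), r² = 105821/1800.
The points at distance exactly r from the centre are (-9, 5), (-6, -8), (0, 6) — 3 points.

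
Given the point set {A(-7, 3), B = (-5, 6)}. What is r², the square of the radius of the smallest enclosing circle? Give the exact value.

The smallest circle enclosing two points has them as diameter endpoints.
Centre = midpoint = (-6, 4.5); r² = |AB|²/4 = 13/4 = 3.25.

3.25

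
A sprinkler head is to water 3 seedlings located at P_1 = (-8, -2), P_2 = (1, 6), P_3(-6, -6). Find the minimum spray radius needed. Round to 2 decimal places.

6.95

Side lengths²: P_1P_2² = 145, P_1P_3² = 20, P_2P_3² = 193.
Since P_2P_3² = 193 ≥ 145 + 20 = 165, the angle opposite P_2P_3 is not acute, so the smallest enclosing circle has P_2P_3 as diameter.
Centre = midpoint of P_2P_3 = (-2.5, 0), r² = 193/4 = 48.25.
r = √(48.25) ≈ 6.95.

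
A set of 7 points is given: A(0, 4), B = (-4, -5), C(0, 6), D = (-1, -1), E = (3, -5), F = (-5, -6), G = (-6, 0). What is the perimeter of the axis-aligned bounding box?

42

Width = max x − min x = 3 − (-6) = 9.
Height = max y − min y = 6 − (-6) = 12.
Perimeter = 2(9 + 12) = 42.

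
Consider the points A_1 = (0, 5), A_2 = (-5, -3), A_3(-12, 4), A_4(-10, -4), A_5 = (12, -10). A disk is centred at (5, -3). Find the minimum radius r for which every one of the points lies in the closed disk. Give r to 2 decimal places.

18.38

The required radius is the distance from (5, -3) to the farthest point.
Squared distances: 89, 100, 338, 226, 98.
Maximum is 338, attained at A_3.
r = √338 ≈ 18.38.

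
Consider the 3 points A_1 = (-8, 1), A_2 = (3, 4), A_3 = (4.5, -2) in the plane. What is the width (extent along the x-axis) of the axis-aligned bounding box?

max x = 4.5, min x = -8, so width = 12.5.

12.5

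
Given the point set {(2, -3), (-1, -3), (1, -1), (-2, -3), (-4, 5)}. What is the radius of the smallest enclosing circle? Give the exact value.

The minimum enclosing circle of a finite set is fixed by two of the points (as a diameter) or three (as a circumcircle).
The farthest pair is (2, -3)–(-4, 5) with squared distance 100. The circle on this segment as diameter has centre (-1, 1) and r² = 100/4 = 25.
Check (-1, -3): distance² to centre = 16 ≤ 25, so it lies inside.
All remaining points lie in this disk, and no smaller disk contains both endpoints, so this is the minimum enclosing circle.
r = √25 = 5.

5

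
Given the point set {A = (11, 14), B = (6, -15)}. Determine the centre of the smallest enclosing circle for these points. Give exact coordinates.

(8.5, -0.5)

The smallest circle enclosing two points has them as diameter endpoints.
Centre = midpoint = (8.5, -0.5); r² = |AB|²/4 = 866/4 = 216.5.
Centre = (8.5, -0.5).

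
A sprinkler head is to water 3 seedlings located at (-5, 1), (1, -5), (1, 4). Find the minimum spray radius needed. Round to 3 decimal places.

Call the three points A, B, C in the order given.
Side lengths²: AB² = 72, AC² = 45, BC² = 81.
Since BC² = 81 < 72 + 45 = 117, the triangle is acute, so the smallest enclosing circle is the circumcircle.
Circumcentre = (-0.5, -0.5), r² = 22.5.
r = √(22.5) ≈ 4.743.

4.743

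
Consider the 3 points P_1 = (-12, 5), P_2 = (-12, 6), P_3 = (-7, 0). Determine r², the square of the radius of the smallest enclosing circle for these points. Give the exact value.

Side lengths²: P_1P_2² = 1, P_1P_3² = 50, P_2P_3² = 61.
Since P_2P_3² = 61 ≥ 50 + 1 = 51, the angle opposite P_2P_3 is not acute, so the smallest enclosing circle has P_2P_3 as diameter.
Centre = midpoint of P_2P_3 = (-9.5, 3), r² = 61/4 = 15.25.

15.25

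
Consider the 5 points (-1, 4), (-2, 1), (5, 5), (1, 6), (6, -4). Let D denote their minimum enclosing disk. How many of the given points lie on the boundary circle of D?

A smallest enclosing disk is always determined by at most three of the input points on its boundary.
The farthest pair is (1, 6)–(6, -4) with squared distance 125. The circle on this segment as diameter has centre (3.5, 1) and r² = 125/4 = 31.25.
Check (-1, 4): distance² to centre = 29.25 ≤ 31.25, so it lies inside.
All remaining points lie in this disk, and no smaller disk contains both endpoints, so this is the minimum enclosing circle.
The points at distance exactly r from the centre are (1, 6), (6, -4) — 2 points.

2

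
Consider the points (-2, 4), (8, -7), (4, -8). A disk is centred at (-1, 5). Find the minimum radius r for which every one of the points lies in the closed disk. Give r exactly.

15

The required radius is the distance from (-1, 5) to the farthest point.
Squared distances: 2, 225, 194.
Maximum is 225, attained at (8, -7).
r = √225 = 15.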